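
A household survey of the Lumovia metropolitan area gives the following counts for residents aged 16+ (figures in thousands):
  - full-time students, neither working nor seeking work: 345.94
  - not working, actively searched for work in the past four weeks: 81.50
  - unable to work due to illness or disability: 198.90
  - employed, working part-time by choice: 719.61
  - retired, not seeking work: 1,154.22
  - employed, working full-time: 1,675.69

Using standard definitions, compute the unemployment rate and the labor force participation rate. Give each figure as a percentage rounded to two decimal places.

Unemployment rate ≈ 3.29%; labor force participation rate ≈ 59.31%.

Employed = 719.61 + 1,675.69 = 2,395.30 thousand.
Unemployed = 81.50 thousand.
Labor force = 2,395.30 + 81.50 = 2,476.80 thousand.
Not in labor force = 345.94 + 198.90 + 1,154.22 = 1,699.06 thousand (those not working and not actively searching are outside the labor force).
Civilian working-age population = 2,476.80 + 1,699.06 = 4,175.86 thousand.
Unemployment rate = 81.50 / 2,476.80 = 3.29%.
Labor force participation rate = 2,476.80 / 4,175.86 = 59.31%.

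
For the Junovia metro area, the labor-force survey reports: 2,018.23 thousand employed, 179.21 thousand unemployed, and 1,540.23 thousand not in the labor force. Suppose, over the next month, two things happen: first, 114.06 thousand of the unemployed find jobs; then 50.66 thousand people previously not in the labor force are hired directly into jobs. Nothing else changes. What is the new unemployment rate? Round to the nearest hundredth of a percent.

New unemployment rate ≈ 2.90%.

Initially, labor force = 2,018.23 + 179.21 = 2,197.44 thousand, so u = 179.21/2,197.44 = 8.16%.
After the first change, unemployed falls and employed rises by 114.06; labor force unchanged → E = 2,132.29, U = 65.15, labor force = 2,197.44 thousand.
After the second change, employed and labor force both rise by 50.66; unemployed unchanged → E = 2,182.95, U = 65.15, labor force = 2,248.10 thousand.
New unemployment rate = 65.15 / 2,248.10 = 2.90%.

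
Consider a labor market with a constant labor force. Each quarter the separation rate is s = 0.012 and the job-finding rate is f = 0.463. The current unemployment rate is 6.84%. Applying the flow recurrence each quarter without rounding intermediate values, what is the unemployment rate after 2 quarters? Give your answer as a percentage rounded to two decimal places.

Unemployment rate after two quarters ≈ 3.72%.

With a fixed labor force, u_{t+1} = u_t + s·(1−u_t) − f·u_t = u_t·(1−s−f) + s.
Here 1−s−f = 0.525 and s = 0.012.
u_1 = 0.068400 × 0.525 + 0.012 = 0.047910.
u_2 = 0.047910 × 0.525 + 0.012 = 0.037153.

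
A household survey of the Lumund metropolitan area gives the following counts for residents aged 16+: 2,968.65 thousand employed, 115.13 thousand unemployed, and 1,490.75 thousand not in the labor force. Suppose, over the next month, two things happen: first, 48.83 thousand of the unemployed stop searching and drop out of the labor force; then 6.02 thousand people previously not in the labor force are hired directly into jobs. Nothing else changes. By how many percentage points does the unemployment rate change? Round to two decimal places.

Initially, labor force = 2,968.65 + 115.13 = 3,083.78 thousand, so u = 115.13/3,083.78 = 3.73%.
After the first change, unemployed and labor force both fall by 48.83 → E = 2,968.65, U = 66.30, labor force = 3,034.95 thousand.
After the second change, employed and labor force both rise by 6.02; unemployed unchanged → E = 2,974.67, U = 66.30, labor force = 3,040.97 thousand.
New unemployment rate = 66.30 / 3,040.97 = 2.18%.
Change = 2.18% − 3.73% = −1.55 percentage points.

The unemployment rate changes by −1.55 percentage points.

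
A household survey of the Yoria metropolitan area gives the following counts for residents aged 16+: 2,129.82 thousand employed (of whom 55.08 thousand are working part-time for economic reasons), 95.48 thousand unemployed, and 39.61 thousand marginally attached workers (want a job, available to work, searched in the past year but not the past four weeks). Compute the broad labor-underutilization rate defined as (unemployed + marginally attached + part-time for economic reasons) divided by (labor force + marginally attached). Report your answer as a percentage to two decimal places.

Labor force = 2,129.82 + 95.48 = 2,225.30 thousand.
Numerator = 95.48 + 39.61 + 55.08 = 190.17 thousand.
Denominator = 2,225.30 + 39.61 = 2,264.91 thousand.
Broad rate = 190.17 / 2,264.91 = 8.40%.

Broad underutilization rate ≈ 8.40%.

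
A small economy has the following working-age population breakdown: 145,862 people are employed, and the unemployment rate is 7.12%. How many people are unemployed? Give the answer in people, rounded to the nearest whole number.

About 11,181 are unemployed.

Let U be the number unemployed. The labor force is E + U, and U/(E+U) = 0.0712.
So U = 0.0712 × 145,862 / (1 − 0.0712) = 10385.37 / 0.9288 ≈ 11,181.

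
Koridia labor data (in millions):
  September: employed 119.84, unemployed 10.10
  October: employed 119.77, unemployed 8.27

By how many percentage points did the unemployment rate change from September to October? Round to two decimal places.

The unemployment rate changed by −1.31 percentage points.

September: labor force = 119.84 + 10.10 = 129.94; u = 10.10/129.94 = 7.77%.
October: labor force = 119.77 + 8.27 = 128.04; u = 8.27/128.04 = 6.46%.
Change = 6.46% − 7.77% = −1.31 pp.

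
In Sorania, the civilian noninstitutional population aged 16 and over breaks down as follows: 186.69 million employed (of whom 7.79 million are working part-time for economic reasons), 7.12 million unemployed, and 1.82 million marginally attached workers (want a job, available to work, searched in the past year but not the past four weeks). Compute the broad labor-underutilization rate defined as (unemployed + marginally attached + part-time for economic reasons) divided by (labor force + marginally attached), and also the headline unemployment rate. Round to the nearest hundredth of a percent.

Broad underutilization rate ≈ 8.55%; headline unemployment rate ≈ 3.67%.

Labor force = 186.69 + 7.12 = 193.81 million.
Numerator = 7.12 + 1.82 + 7.79 = 16.73 million.
Denominator = 193.81 + 1.82 = 195.63 million.
Broad rate = 16.73 / 195.63 = 8.55%.
Headline unemployment rate = 7.12 / 193.81 = 3.67%.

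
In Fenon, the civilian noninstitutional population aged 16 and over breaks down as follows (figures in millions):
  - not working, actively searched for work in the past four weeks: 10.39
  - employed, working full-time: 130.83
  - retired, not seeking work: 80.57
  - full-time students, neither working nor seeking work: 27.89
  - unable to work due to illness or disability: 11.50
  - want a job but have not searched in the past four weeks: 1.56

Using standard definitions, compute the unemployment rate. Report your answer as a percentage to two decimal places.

Unemployment rate ≈ 7.36%.

Employed = 130.83 million.
Unemployed = 10.39 million.
Labor force = 130.83 + 10.39 = 141.22 million.
Unemployment rate = 10.39 / 141.22 = 7.36%.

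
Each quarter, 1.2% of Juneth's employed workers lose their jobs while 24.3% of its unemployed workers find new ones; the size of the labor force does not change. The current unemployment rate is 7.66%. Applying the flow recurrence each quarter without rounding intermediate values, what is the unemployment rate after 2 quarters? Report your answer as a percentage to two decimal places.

With a fixed labor force, u_{t+1} = u_t + s·(1−u_t) − f·u_t = u_t·(1−s−f) + s.
Here 1−s−f = 0.745 and s = 0.012.
u_1 = 0.076600 × 0.745 + 0.012 = 0.069067.
u_2 = 0.069067 × 0.745 + 0.012 = 0.063455.

Unemployment rate after two quarters ≈ 6.35%.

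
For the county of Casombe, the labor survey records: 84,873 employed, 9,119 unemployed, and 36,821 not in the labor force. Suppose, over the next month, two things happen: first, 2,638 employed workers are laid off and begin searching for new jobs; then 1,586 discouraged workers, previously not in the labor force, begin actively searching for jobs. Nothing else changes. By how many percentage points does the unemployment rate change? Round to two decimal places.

Initially, labor force = 84,873 + 9,119 = 93,992, so u = 9,119/93,992 = 9.70%.
After the first change, employed falls and unemployed rises by 2,638; labor force unchanged → E = 82,235, U = 11,757, labor force = 93,992.
After the second change, unemployed and labor force both rise by 1,586 → E = 82,235, U = 13,343, labor force = 95,578.
New unemployment rate = 13,343 / 95,578 = 13.96%.
Change = 13.96% − 9.70% = +4.26 percentage points.

The unemployment rate changes by +4.26 percentage points.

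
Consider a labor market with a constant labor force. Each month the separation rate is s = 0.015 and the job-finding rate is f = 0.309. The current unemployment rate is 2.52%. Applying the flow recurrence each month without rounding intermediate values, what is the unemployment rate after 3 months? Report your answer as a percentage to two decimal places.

With a fixed labor force, u_{t+1} = u_t + s·(1−u_t) − f·u_t = u_t·(1−s−f) + s.
Here 1−s−f = 0.676 and s = 0.015.
u_1 = 0.025200 × 0.676 + 0.015 = 0.032035.
u_2 = 0.032035 × 0.676 + 0.015 = 0.036656.
u_3 = 0.036656 × 0.676 + 0.015 = 0.039779.

Unemployment rate after three months ≈ 3.98%.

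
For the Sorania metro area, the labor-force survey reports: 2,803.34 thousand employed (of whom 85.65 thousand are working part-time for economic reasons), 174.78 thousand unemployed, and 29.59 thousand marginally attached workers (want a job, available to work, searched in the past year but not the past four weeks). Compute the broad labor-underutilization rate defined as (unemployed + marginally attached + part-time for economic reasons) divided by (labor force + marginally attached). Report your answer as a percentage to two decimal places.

Labor force = 2,803.34 + 174.78 = 2,978.12 thousand.
Numerator = 174.78 + 29.59 + 85.65 = 290.02 thousand.
Denominator = 2,978.12 + 29.59 = 3,007.71 thousand.
Broad rate = 290.02 / 3,007.71 = 9.64%.

Broad underutilization rate ≈ 9.64%.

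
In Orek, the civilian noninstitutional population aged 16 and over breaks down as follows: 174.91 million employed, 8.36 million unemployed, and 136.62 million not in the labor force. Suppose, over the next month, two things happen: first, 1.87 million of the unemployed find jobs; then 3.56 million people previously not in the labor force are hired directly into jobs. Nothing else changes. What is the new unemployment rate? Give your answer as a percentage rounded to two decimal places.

Initially, labor force = 174.91 + 8.36 = 183.27 million, so u = 8.36/183.27 = 4.56%.
After the first change, unemployed falls and employed rises by 1.87; labor force unchanged → E = 176.78, U = 6.49, labor force = 183.27 million.
After the second change, employed and labor force both rise by 3.56; unemployed unchanged → E = 180.34, U = 6.49, labor force = 186.83 million.
New unemployment rate = 6.49 / 186.83 = 3.47%.

New unemployment rate ≈ 3.47%.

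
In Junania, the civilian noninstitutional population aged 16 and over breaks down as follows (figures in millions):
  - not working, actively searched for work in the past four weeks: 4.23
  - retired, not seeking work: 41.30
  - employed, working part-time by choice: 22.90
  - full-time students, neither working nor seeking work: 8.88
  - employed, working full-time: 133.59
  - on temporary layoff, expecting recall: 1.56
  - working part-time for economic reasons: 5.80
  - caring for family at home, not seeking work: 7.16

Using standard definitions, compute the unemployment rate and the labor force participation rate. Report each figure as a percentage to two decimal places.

Unemployment rate ≈ 3.44%; labor force participation rate ≈ 74.56%.

Employed = 22.90 + 133.59 + 5.80 = 162.29 million (anyone who worked, including part-time for economic reasons, counts as employed).
Unemployed = 4.23 + 1.56 = 5.79 million (jobless and actively searching, or on temporary layoff).
Labor force = 162.29 + 5.79 = 168.08 million.
Not in labor force = 41.30 + 8.88 + 7.16 = 57.34 million (those not working and not actively searching are outside the labor force).
Civilian working-age population = 168.08 + 57.34 = 225.42 million.
Unemployment rate = 5.79 / 168.08 = 3.44%.
Labor force participation rate = 168.08 / 225.42 = 74.56%.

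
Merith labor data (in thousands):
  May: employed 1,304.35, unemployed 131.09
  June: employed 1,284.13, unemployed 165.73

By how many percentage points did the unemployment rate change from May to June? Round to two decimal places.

The unemployment rate changed by +2.30 percentage points.

May: labor force = 1,304.35 + 131.09 = 1,435.44; u = 131.09/1,435.44 = 9.13%.
June: labor force = 1,284.13 + 165.73 = 1,449.86; u = 165.73/1,449.86 = 11.43%.
Change = 11.43% − 9.13% = +2.30 pp.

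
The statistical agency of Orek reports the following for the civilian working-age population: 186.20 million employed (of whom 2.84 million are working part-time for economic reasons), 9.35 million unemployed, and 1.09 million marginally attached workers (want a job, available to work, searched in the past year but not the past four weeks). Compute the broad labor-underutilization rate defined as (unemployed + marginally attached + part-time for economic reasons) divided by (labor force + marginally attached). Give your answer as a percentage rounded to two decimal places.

Broad underutilization rate ≈ 6.75%.

Labor force = 186.20 + 9.35 = 195.55 million.
Numerator = 9.35 + 1.09 + 2.84 = 13.28 million.
Denominator = 195.55 + 1.09 = 196.64 million.
Broad rate = 13.28 / 196.64 = 6.75%.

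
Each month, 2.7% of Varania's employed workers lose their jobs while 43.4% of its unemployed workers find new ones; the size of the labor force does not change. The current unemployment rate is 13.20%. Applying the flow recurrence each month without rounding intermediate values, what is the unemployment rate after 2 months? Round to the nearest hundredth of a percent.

With a fixed labor force, u_{t+1} = u_t + s·(1−u_t) − f·u_t = u_t·(1−s−f) + s.
Here 1−s−f = 0.539 and s = 0.027.
u_1 = 0.132000 × 0.539 + 0.027 = 0.098148.
u_2 = 0.098148 × 0.539 + 0.027 = 0.079902.

Unemployment rate after two months ≈ 7.99%.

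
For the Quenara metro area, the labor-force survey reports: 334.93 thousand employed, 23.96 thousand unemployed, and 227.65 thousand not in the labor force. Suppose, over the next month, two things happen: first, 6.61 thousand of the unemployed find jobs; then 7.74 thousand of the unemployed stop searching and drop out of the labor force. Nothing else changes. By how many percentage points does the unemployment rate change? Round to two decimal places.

Initially, labor force = 334.93 + 23.96 = 358.89 thousand, so u = 23.96/358.89 = 6.68%.
After the first change, unemployed falls and employed rises by 6.61; labor force unchanged → E = 341.54, U = 17.35, labor force = 358.89 thousand.
After the second change, unemployed and labor force both fall by 7.74 → E = 341.54, U = 9.61, labor force = 351.15 thousand.
New unemployment rate = 9.61 / 351.15 = 2.74%.
Change = 2.74% − 6.68% = −3.94 percentage points.

The unemployment rate changes by −3.94 percentage points.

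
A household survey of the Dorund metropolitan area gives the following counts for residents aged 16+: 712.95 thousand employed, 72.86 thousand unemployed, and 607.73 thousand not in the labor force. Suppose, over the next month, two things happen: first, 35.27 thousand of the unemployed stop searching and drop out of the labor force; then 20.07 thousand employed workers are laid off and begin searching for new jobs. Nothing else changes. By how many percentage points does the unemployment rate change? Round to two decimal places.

The unemployment rate changes by −1.59 percentage points.

Initially, labor force = 712.95 + 72.86 = 785.81 thousand, so u = 72.86/785.81 = 9.27%.
After the first change, unemployed and labor force both fall by 35.27 → E = 712.95, U = 37.59, labor force = 750.54 thousand.
After the second change, employed falls and unemployed rises by 20.07; labor force unchanged → E = 692.88, U = 57.66, labor force = 750.54 thousand.
New unemployment rate = 57.66 / 750.54 = 7.68%.
Change = 7.68% − 9.27% = −1.59 percentage points.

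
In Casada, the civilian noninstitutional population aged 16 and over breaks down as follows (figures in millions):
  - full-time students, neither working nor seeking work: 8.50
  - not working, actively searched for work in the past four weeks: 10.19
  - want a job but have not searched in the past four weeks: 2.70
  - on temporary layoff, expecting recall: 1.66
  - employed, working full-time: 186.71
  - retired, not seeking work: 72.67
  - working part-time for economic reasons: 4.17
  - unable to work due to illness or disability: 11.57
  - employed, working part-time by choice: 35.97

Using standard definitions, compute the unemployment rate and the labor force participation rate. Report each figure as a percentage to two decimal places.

Employed = 186.71 + 4.17 + 35.97 = 226.85 million (anyone who worked, including part-time for economic reasons, counts as employed).
Unemployed = 10.19 + 1.66 = 11.85 million (jobless and actively searching, or on temporary layoff).
Labor force = 226.85 + 11.85 = 238.70 million.
Not in labor force = 8.50 + 2.70 + 72.67 + 11.57 = 95.44 million (those not working and not actively searching are outside the labor force — including those who want a job but have given up searching).
Civilian working-age population = 238.70 + 95.44 = 334.14 million.
Unemployment rate = 11.85 / 238.70 = 4.96%.
Labor force participation rate = 238.70 / 334.14 = 71.44%.

Unemployment rate ≈ 4.96%; labor force participation rate ≈ 71.44%.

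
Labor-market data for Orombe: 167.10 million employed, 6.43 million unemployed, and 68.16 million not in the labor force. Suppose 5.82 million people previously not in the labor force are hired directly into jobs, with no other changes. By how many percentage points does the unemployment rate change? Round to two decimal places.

The unemployment rate changes by −0.12 percentage points.

Initially, labor force = 167.10 + 6.43 = 173.53 million, so u = 6.43/173.53 = 3.71%.
After the change, employed and labor force both rise by 5.82; unemployed unchanged → E = 172.92, U = 6.43, labor force = 179.35 million.
New unemployment rate = 6.43 / 179.35 = 3.59%.
Change = 3.59% − 3.71% = −0.12 percentage points.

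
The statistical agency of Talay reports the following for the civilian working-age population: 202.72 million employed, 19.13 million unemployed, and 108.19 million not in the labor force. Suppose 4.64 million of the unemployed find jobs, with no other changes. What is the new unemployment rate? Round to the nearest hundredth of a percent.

Initially, labor force = 202.72 + 19.13 = 221.85 million, so u = 19.13/221.85 = 8.62%.
After the change, unemployed falls and employed rises by 4.64; labor force unchanged → E = 207.36, U = 14.49, labor force = 221.85 million.
New unemployment rate = 14.49 / 221.85 = 6.53%.

New unemployment rate ≈ 6.53%.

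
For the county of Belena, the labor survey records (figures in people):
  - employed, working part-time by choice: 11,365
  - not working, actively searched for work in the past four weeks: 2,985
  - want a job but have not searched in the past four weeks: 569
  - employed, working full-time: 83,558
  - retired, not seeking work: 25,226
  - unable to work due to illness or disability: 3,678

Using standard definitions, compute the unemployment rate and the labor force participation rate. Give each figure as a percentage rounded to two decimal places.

Unemployment rate ≈ 3.05%; labor force participation rate ≈ 76.86%.

Employed = 11,365 + 83,558 = 94,923.
Unemployed = 2,985.
Labor force = 94,923 + 2,985 = 97,908.
Not in labor force = 569 + 25,226 + 3,678 = 29,473 (those not working and not actively searching are outside the labor force — including those who want a job but have given up searching).
Civilian working-age population = 97,908 + 29,473 = 127,381.
Unemployment rate = 2,985 / 97,908 = 3.05%.
Labor force participation rate = 97,908 / 127,381 = 76.86%.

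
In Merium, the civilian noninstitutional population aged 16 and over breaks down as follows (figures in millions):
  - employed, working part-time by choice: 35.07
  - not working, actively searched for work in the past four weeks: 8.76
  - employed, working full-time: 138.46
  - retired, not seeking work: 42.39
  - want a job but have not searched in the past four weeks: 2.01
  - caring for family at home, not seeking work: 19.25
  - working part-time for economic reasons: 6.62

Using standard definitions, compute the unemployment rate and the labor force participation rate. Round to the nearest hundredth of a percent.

Employed = 35.07 + 138.46 + 6.62 = 180.15 million (anyone who worked, including part-time for economic reasons, counts as employed).
Unemployed = 8.76 million.
Labor force = 180.15 + 8.76 = 188.91 million.
Not in labor force = 42.39 + 2.01 + 19.25 = 63.65 million (those not working and not actively searching are outside the labor force — including those who want a job but have given up searching).
Civilian working-age population = 188.91 + 63.65 = 252.56 million.
Unemployment rate = 8.76 / 188.91 = 4.64%.
Labor force participation rate = 188.91 / 252.56 = 74.80%.

Unemployment rate ≈ 4.64%; labor force participation rate ≈ 74.80%.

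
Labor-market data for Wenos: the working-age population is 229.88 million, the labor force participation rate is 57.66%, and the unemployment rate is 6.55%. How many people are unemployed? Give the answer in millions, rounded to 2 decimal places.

About 8.68 million are unemployed.

Labor force = 0.5766 × 229.88 = 132.55 million.
Unemployed = 0.0655 × 132.55 ≈ 8.68 million.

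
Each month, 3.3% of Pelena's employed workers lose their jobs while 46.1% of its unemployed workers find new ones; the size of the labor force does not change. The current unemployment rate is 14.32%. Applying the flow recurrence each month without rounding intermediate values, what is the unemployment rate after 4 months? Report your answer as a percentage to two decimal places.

With a fixed labor force, u_{t+1} = u_t + s·(1−u_t) − f·u_t = u_t·(1−s−f) + s.
Here 1−s−f = 0.506 and s = 0.033.
u_1 = 0.143200 × 0.506 + 0.033 = 0.105459.
u_2 = 0.105459 × 0.506 + 0.033 = 0.086362.
u_3 = 0.086362 × 0.506 + 0.033 = 0.076699.
u_4 = 0.076699 × 0.506 + 0.033 = 0.071810.

Unemployment rate after four months ≈ 7.18%.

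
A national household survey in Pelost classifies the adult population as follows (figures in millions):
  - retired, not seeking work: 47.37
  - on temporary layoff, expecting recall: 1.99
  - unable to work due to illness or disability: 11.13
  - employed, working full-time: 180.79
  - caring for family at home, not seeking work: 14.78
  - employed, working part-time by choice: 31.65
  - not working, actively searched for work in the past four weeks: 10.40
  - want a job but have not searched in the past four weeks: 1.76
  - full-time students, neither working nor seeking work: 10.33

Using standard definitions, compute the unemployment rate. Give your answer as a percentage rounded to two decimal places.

Unemployment rate ≈ 5.51%.

Employed = 180.79 + 31.65 = 212.44 million.
Unemployed = 1.99 + 10.40 = 12.39 million (jobless and actively searching, or on temporary layoff).
Labor force = 212.44 + 12.39 = 224.83 million.
Unemployment rate = 12.39 / 224.83 = 5.51%.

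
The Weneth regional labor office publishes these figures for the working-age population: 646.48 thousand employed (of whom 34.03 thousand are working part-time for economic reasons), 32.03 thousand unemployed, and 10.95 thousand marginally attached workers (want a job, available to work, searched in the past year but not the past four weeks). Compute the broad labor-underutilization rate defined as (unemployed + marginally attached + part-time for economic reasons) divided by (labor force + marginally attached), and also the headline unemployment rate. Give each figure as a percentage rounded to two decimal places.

Labor force = 646.48 + 32.03 = 678.51 thousand.
Numerator = 32.03 + 10.95 + 34.03 = 77.01 thousand.
Denominator = 678.51 + 10.95 = 689.46 thousand.
Broad rate = 77.01 / 689.46 = 11.17%.
Headline unemployment rate = 32.03 / 678.51 = 4.72%.

Broad underutilization rate ≈ 11.17%; headline unemployment rate ≈ 4.72%.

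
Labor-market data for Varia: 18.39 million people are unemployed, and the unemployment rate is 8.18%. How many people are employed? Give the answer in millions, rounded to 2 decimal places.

About 206.43 million are employed.

Labor force = U / u = 18.39 / 0.0818 ≈ 224.82 million.
Employed = labor force − unemployed = 224.82 − 18.39 = 206.43 million.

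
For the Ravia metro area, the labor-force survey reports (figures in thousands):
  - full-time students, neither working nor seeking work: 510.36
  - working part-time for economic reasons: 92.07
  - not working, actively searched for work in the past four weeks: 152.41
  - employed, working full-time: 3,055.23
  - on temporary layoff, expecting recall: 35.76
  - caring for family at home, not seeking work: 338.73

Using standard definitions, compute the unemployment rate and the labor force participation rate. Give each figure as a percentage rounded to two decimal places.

Unemployment rate ≈ 5.64%; labor force participation rate ≈ 79.71%.

Employed = 92.07 + 3,055.23 = 3,147.30 thousand (anyone who worked, including part-time for economic reasons, counts as employed).
Unemployed = 152.41 + 35.76 = 188.17 thousand (jobless and actively searching, or on temporary layoff).
Labor force = 3,147.30 + 188.17 = 3,335.47 thousand.
Not in labor force = 510.36 + 338.73 = 849.09 thousand (those not working and not actively searching are outside the labor force).
Civilian working-age population = 3,335.47 + 849.09 = 4,184.56 thousand.
Unemployment rate = 188.17 / 3,335.47 = 5.64%.
Labor force participation rate = 3,335.47 / 4,184.56 = 79.71%.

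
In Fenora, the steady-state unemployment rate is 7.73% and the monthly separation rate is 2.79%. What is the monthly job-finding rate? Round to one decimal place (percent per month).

From u* = s/(s+f): f = s·(1−u)/u.
f = 2.79 × (1 − 0.0773) / 0.0773 = 2.5743 / 0.0773 ≈ 33.3% per month.

Job-finding rate ≈ 33.3% per month.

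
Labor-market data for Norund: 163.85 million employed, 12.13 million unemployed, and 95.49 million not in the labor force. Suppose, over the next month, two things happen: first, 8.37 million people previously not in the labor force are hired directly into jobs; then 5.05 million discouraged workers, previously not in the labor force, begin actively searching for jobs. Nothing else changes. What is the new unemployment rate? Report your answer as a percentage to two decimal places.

New unemployment rate ≈ 9.07%.

Initially, labor force = 163.85 + 12.13 = 175.98 million, so u = 12.13/175.98 = 6.89%.
After the first change, employed and labor force both rise by 8.37; unemployed unchanged → E = 172.22, U = 12.13, labor force = 184.35 million.
After the second change, unemployed and labor force both rise by 5.05 → E = 172.22, U = 17.18, labor force = 189.40 million.
New unemployment rate = 17.18 / 189.40 = 9.07%.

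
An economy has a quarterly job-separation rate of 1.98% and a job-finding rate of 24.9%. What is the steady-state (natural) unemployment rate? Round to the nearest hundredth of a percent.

At steady state the flows balance: s·E = f·U, so U/(E+U) = s/(s+f).
u* = 1.98 / (1.98 + 24.9) = 1.98 / 26.88 = 7.37%.

Steady-state unemployment rate ≈ 7.37%.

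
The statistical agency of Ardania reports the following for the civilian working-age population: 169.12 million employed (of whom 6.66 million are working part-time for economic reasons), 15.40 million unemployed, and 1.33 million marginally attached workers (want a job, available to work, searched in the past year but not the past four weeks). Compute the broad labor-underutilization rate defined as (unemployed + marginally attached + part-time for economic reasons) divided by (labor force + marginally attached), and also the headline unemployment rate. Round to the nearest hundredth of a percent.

Broad underutilization rate ≈ 12.59%; headline unemployment rate ≈ 8.35%.

Labor force = 169.12 + 15.40 = 184.52 million.
Numerator = 15.40 + 1.33 + 6.66 = 23.39 million.
Denominator = 184.52 + 1.33 = 185.85 million.
Broad rate = 23.39 / 185.85 = 12.59%.
Headline unemployment rate = 15.40 / 184.52 = 8.35%.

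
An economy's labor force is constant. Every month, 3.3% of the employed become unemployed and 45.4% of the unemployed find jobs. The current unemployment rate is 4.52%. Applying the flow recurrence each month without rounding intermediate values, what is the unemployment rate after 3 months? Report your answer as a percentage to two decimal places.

With a fixed labor force, u_{t+1} = u_t + s·(1−u_t) − f·u_t = u_t·(1−s−f) + s.
Here 1−s−f = 0.513 and s = 0.033.
u_1 = 0.045200 × 0.513 + 0.033 = 0.056188.
u_2 = 0.056188 × 0.513 + 0.033 = 0.061824.
u_3 = 0.061824 × 0.513 + 0.033 = 0.064716.

Unemployment rate after three months ≈ 6.47%.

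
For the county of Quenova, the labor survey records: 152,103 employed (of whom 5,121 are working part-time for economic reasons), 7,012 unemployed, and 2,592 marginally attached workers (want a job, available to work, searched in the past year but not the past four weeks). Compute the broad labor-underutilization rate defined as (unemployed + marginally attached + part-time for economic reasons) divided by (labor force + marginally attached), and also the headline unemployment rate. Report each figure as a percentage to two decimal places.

Labor force = 152,103 + 7,012 = 159,115.
Numerator = 7,012 + 2,592 + 5,121 = 14,725.
Denominator = 159,115 + 2,592 = 161,707.
Broad rate = 14,725 / 161,707 = 9.11%.
Headline unemployment rate = 7,012 / 159,115 = 4.41%.

Broad underutilization rate ≈ 9.11%; headline unemployment rate ≈ 4.41%.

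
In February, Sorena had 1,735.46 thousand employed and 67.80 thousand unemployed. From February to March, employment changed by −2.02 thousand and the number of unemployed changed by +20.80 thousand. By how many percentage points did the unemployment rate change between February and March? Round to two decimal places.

The unemployment rate changed by +1.10 percentage points.

February: labor force = 1,735.46 + 67.80 = 1,803.26; u = 67.80/1,803.26 = 3.76%.
March: labor force = 1,733.44 + 88.60 = 1,822.04; u = 88.60/1,822.04 = 4.86%.
Change = 4.86% − 3.76% = +1.10 pp.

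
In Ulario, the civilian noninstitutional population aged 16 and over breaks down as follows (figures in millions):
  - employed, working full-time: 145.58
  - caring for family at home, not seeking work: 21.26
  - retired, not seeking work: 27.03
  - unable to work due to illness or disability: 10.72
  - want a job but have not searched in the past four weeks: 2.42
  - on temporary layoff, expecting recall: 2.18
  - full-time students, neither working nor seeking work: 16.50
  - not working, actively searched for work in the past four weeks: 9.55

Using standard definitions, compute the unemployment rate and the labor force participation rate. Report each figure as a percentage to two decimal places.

Employed = 145.58 million.
Unemployed = 2.18 + 9.55 = 11.73 million (jobless and actively searching, or on temporary layoff).
Labor force = 145.58 + 11.73 = 157.31 million.
Not in labor force = 21.26 + 27.03 + 10.72 + 2.42 + 16.50 = 77.93 million (those not working and not actively searching are outside the labor force — including those who want a job but have given up searching).
Civilian working-age population = 157.31 + 77.93 = 235.24 million.
Unemployment rate = 11.73 / 157.31 = 7.46%.
Labor force participation rate = 157.31 / 235.24 = 66.87%.

Unemployment rate ≈ 7.46%; labor force participation rate ≈ 66.87%.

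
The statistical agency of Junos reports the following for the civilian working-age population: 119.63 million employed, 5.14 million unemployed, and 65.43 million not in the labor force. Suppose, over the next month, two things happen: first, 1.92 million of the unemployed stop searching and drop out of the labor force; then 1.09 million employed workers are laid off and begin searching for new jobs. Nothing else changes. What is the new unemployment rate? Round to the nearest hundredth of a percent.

New unemployment rate ≈ 3.51%.

Initially, labor force = 119.63 + 5.14 = 124.77 million, so u = 5.14/124.77 = 4.12%.
After the first change, unemployed and labor force both fall by 1.92 → E = 119.63, U = 3.22, labor force = 122.85 million.
After the second change, employed falls and unemployed rises by 1.09; labor force unchanged → E = 118.54, U = 4.31, labor force = 122.85 million.
New unemployment rate = 4.31 / 122.85 = 3.51%.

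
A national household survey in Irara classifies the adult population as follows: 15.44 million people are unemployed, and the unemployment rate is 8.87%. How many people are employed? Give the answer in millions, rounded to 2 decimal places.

Labor force = U / u = 15.44 / 0.0887 ≈ 174.07 million.
Employed = labor force − unemployed = 174.07 − 15.44 = 158.63 million.

About 158.63 million are employed.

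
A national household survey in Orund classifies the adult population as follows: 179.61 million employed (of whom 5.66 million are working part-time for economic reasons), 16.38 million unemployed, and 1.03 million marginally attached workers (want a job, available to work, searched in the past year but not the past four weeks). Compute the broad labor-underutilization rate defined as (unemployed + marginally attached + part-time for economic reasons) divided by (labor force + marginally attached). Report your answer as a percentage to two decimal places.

Labor force = 179.61 + 16.38 = 195.99 million.
Numerator = 16.38 + 1.03 + 5.66 = 23.07 million.
Denominator = 195.99 + 1.03 = 197.02 million.
Broad rate = 23.07 / 197.02 = 11.71%.

Broad underutilization rate ≈ 11.71%.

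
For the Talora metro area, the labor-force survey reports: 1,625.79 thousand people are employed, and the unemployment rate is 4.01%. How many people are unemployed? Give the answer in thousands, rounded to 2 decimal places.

Let U be the number unemployed. The labor force is E + U, and U/(E+U) = 0.0401.
So U = 0.0401 × 1,625.79 / (1 − 0.0401) = 65.1942 / 0.9599 ≈ 67.92 thousand.

About 67.92 thousand are unemployed.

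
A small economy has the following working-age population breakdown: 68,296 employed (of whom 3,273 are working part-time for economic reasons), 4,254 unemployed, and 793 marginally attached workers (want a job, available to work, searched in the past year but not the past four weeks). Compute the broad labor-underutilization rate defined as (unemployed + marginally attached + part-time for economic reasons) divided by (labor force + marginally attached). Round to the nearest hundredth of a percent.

Labor force = 68,296 + 4,254 = 72,550.
Numerator = 4,254 + 793 + 3,273 = 8,320.
Denominator = 72,550 + 793 = 73,343.
Broad rate = 8,320 / 73,343 = 11.34%.

Broad underutilization rate ≈ 11.34%.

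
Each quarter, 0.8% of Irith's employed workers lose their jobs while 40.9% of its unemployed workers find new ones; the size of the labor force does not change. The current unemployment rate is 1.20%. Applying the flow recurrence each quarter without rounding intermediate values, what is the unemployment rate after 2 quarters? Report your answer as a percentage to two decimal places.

With a fixed labor force, u_{t+1} = u_t + s·(1−u_t) − f·u_t = u_t·(1−s−f) + s.
Here 1−s−f = 0.583 and s = 0.008.
u_1 = 0.012000 × 0.583 + 0.008 = 0.014996.
u_2 = 0.014996 × 0.583 + 0.008 = 0.016743.

Unemployment rate after two quarters ≈ 1.67%.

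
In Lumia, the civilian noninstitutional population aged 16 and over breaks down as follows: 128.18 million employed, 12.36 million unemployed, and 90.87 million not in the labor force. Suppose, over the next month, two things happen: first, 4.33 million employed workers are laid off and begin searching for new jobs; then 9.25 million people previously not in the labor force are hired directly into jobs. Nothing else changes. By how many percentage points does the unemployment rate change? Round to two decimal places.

The unemployment rate changes by +2.35 percentage points.

Initially, labor force = 128.18 + 12.36 = 140.54 million, so u = 12.36/140.54 = 8.79%.
After the first change, employed falls and unemployed rises by 4.33; labor force unchanged → E = 123.85, U = 16.69, labor force = 140.54 million.
After the second change, employed and labor force both rise by 9.25; unemployed unchanged → E = 133.10, U = 16.69, labor force = 149.79 million.
New unemployment rate = 16.69 / 149.79 = 11.14%.
Change = 11.14% − 8.79% = +2.35 percentage points.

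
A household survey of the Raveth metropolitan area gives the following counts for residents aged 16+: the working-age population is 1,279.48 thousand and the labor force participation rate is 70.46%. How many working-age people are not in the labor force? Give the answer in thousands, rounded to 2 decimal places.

About 377.96 thousand are not in the labor force.

Share not in the labor force = 1 − 0.7046 = 0.2954.
Not in labor force = 0.2954 × 1,279.48 ≈ 377.96 thousand.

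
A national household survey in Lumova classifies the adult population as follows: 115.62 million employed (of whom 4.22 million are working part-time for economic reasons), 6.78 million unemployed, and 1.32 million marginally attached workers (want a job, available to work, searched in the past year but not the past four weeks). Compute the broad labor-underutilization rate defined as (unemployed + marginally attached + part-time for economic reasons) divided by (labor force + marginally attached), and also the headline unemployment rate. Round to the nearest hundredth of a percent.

Labor force = 115.62 + 6.78 = 122.40 million.
Numerator = 6.78 + 1.32 + 4.22 = 12.32 million.
Denominator = 122.40 + 1.32 = 123.72 million.
Broad rate = 12.32 / 123.72 = 9.96%.
Headline unemployment rate = 6.78 / 122.40 = 5.54%.

Broad underutilization rate ≈ 9.96%; headline unemployment rate ≈ 5.54%.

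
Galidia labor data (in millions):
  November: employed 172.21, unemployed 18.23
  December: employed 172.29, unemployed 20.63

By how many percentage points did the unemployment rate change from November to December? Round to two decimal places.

November: labor force = 172.21 + 18.23 = 190.44; u = 18.23/190.44 = 9.57%.
December: labor force = 172.29 + 20.63 = 192.92; u = 20.63/192.92 = 10.69%.
Change = 10.69% − 9.57% = +1.12 pp.

The unemployment rate changed by +1.12 percentage points.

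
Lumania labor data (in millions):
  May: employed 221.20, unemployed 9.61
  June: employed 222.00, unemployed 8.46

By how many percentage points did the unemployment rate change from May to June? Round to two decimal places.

May: labor force = 221.20 + 9.61 = 230.81; u = 9.61/230.81 = 4.16%.
June: labor force = 222.00 + 8.46 = 230.46; u = 8.46/230.46 = 3.67%.
Change = 3.67% − 4.16% = −0.49 pp.

The unemployment rate changed by −0.49 percentage points.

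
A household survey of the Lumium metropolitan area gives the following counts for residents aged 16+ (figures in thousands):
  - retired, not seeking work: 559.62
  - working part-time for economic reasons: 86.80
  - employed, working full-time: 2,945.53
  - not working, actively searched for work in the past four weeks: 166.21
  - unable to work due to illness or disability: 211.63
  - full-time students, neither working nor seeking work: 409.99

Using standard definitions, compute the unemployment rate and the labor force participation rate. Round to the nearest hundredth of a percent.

Employed = 86.80 + 2,945.53 = 3,032.33 thousand (anyone who worked, including part-time for economic reasons, counts as employed).
Unemployed = 166.21 thousand.
Labor force = 3,032.33 + 166.21 = 3,198.54 thousand.
Not in labor force = 559.62 + 211.63 + 409.99 = 1,181.24 thousand (those not working and not actively searching are outside the labor force).
Civilian working-age population = 3,198.54 + 1,181.24 = 4,379.78 thousand.
Unemployment rate = 166.21 / 3,198.54 = 5.20%.
Labor force participation rate = 3,198.54 / 4,379.78 = 73.03%.

Unemployment rate ≈ 5.20%; labor force participation rate ≈ 73.03%.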